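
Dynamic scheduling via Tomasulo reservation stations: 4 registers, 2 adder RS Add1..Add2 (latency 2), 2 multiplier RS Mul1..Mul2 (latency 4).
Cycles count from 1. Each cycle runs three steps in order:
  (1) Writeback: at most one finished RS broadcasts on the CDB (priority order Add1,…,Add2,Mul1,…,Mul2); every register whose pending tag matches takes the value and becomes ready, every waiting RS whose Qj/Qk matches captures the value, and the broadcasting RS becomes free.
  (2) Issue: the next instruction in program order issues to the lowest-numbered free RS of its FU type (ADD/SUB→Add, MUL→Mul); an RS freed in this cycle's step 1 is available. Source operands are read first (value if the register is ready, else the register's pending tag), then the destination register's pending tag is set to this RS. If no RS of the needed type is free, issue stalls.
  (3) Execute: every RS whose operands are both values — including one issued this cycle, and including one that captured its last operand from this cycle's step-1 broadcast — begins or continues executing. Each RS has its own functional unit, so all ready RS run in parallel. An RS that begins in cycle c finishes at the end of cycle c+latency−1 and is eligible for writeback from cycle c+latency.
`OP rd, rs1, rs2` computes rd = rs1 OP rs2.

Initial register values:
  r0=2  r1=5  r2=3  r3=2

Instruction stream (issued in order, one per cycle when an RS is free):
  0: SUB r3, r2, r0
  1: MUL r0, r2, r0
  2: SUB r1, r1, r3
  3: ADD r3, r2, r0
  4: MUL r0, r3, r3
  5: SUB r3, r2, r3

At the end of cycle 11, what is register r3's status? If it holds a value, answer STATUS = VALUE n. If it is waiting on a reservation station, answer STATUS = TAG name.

STATUS = VALUE -6

c1: issue SUB r3<-Add1 | r0:2,r1:5,r2:3,r3:Add1
c2: issue MUL r0<-Mul1 | r0:Mul1,r1:5,r2:3,r3:Add1
c3: CDB Add1=1; issue SUB r1<-Add1 | r0:Mul1,r1:Add1,r2:3,r3:1
c4: issue ADD r3<-Add2 | r0:Mul1,r1:Add1,r2:3,r3:Add2
c5: CDB Add1=4; issue MUL r0<-Mul2 | r0:Mul2,r1:4,r2:3,r3:Add2
c6: CDB Mul1=6; issue SUB r3<-Add1 | r0:Mul2,r1:4,r2:3,r3:Add1
c7: - | r0:Mul2,r1:4,r2:3,r3:Add1
c8: CDB Add2=9 | r0:Mul2,r1:4,r2:3,r3:Add1
c9: - | r0:Mul2,r1:4,r2:3,r3:Add1
c10: CDB Add1=-6 | r0:Mul2,r1:4,r2:3,r3:-6
c11: - | r0:Mul2,r1:4,r2:3,r3:-6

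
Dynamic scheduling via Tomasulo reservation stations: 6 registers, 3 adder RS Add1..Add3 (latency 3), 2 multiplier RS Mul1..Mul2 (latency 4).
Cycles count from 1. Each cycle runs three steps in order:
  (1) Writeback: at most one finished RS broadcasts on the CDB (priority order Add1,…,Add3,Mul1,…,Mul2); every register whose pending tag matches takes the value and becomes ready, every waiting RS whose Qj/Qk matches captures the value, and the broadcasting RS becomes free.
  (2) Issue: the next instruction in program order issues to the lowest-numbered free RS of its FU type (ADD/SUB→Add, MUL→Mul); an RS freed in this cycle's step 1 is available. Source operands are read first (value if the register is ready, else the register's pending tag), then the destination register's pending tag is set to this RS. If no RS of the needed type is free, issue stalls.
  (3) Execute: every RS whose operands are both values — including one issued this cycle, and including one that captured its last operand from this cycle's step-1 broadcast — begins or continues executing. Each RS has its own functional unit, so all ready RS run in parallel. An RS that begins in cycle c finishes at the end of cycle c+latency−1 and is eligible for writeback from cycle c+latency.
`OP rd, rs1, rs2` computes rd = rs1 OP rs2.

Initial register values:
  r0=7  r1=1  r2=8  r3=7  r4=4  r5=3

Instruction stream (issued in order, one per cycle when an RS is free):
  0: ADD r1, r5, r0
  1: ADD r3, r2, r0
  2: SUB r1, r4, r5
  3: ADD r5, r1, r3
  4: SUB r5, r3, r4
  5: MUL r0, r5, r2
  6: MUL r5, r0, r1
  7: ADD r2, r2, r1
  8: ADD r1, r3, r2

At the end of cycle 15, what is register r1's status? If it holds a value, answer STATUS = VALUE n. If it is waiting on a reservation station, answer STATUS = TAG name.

STATUS = VALUE 24

  c1: issue ADD r1<-Add1  regs: r0:7,r1:Add1,r2:8,r3:7,r4:4,r5:3
  c2: issue ADD r3<-Add2  regs: r0:7,r1:Add1,r2:8,r3:Add2,r4:4,r5:3
  c3: issue SUB r1<-Add3  regs: r0:7,r1:Add3,r2:8,r3:Add2,r4:4,r5:3
  c4: CDB Add1=10; issue ADD r5<-Add1  regs: r0:7,r1:Add3,r2:8,r3:Add2,r4:4,r5:Add1
  c5: CDB Add2=15; issue SUB r5<-Add2  regs: r0:7,r1:Add3,r2:8,r3:15,r4:4,r5:Add2
  c6: CDB Add3=1; issue MUL r0<-Mul1  regs: r0:Mul1,r1:1,r2:8,r3:15,r4:4,r5:Add2
  c7: issue MUL r5<-Mul2  regs: r0:Mul1,r1:1,r2:8,r3:15,r4:4,r5:Mul2
  c8: CDB Add2=11; issue ADD r2<-Add2  regs: r0:Mul1,r1:1,r2:Add2,r3:15,r4:4,r5:Mul2
  c9: CDB Add1=16; issue ADD r1<-Add1  regs: r0:Mul1,r1:Add1,r2:Add2,r3:15,r4:4,r5:Mul2
  c10: -  regs: r0:Mul1,r1:Add1,r2:Add2,r3:15,r4:4,r5:Mul2
  c11: CDB Add2=9  regs: r0:Mul1,r1:Add1,r2:9,r3:15,r4:4,r5:Mul2
  c12: CDB Mul1=88  regs: r0:88,r1:Add1,r2:9,r3:15,r4:4,r5:Mul2
  c13: -  regs: r0:88,r1:Add1,r2:9,r3:15,r4:4,r5:Mul2
  c14: CDB Add1=24  regs: r0:88,r1:24,r2:9,r3:15,r4:4,r5:Mul2
  c15: -  regs: r0:88,r1:24,r2:9,r3:15,r4:4,r5:Mul2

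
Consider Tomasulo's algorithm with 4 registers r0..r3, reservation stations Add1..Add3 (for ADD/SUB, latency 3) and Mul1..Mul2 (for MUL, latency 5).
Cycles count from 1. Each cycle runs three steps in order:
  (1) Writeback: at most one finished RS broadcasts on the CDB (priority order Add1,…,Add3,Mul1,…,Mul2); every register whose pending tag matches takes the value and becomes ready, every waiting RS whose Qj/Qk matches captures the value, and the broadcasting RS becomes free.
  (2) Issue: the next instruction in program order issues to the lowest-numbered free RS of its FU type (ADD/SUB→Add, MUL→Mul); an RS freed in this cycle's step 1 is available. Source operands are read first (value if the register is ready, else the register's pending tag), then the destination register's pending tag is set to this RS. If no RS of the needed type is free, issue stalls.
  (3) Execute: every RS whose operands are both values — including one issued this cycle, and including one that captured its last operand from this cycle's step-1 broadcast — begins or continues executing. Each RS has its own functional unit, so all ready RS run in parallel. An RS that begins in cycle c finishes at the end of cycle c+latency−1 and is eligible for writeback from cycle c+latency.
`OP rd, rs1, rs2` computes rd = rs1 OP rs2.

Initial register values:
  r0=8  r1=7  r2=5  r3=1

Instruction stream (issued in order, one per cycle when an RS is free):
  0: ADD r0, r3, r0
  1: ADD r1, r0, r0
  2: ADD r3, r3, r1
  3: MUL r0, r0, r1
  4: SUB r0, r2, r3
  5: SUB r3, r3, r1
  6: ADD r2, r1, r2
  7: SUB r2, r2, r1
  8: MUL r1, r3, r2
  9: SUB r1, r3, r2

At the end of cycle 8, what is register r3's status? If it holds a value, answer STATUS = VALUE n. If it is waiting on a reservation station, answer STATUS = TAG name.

c1: issue ADD r0<-Add1 | r0:Add1,r1:7,r2:5,r3:1
c2: issue ADD r1<-Add2 | r0:Add1,r1:Add2,r2:5,r3:1
c3: issue ADD r3<-Add3 | r0:Add1,r1:Add2,r2:5,r3:Add3
c4: CDB Add1=9; issue MUL r0<-Mul1 | r0:Mul1,r1:Add2,r2:5,r3:Add3
c5: issue SUB r0<-Add1 | r0:Add1,r1:Add2,r2:5,r3:Add3
c6: stall | r0:Add1,r1:Add2,r2:5,r3:Add3
c7: CDB Add2=18; issue SUB r3<-Add2 | r0:Add1,r1:18,r2:5,r3:Add2
c8: stall | r0:Add1,r1:18,r2:5,r3:Add2

STATUS = TAG Add2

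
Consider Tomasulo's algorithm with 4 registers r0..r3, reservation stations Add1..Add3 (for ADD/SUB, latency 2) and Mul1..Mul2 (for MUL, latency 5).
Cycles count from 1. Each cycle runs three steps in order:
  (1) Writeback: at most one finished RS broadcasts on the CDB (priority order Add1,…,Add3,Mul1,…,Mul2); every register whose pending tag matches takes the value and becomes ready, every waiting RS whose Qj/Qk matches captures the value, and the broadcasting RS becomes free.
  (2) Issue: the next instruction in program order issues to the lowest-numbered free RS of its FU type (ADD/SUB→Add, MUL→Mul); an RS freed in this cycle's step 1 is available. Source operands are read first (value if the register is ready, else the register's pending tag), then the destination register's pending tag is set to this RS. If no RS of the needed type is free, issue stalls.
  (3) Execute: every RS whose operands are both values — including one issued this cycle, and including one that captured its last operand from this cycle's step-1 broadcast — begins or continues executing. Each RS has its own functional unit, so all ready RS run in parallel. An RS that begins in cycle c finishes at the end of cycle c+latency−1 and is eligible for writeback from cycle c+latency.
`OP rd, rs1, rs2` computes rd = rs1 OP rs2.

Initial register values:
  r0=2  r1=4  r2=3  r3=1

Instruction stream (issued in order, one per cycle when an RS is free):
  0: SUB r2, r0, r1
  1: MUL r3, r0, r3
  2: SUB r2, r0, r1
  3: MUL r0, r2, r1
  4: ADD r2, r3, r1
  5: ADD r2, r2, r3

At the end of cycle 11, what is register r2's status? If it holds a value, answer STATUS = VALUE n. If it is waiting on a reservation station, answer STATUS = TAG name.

c1: issue SUB r2<-Add1 | r0:2,r1:4,r2:Add1,r3:1
c2: issue MUL r3<-Mul1 | r0:2,r1:4,r2:Add1,r3:Mul1
c3: CDB Add1=-2; issue SUB r2<-Add1 | r0:2,r1:4,r2:Add1,r3:Mul1
c4: issue MUL r0<-Mul2 | r0:Mul2,r1:4,r2:Add1,r3:Mul1
c5: CDB Add1=-2; issue ADD r2<-Add1 | r0:Mul2,r1:4,r2:Add1,r3:Mul1
c6: issue ADD r2<-Add2 | r0:Mul2,r1:4,r2:Add2,r3:Mul1
c7: CDB Mul1=2 | r0:Mul2,r1:4,r2:Add2,r3:2
c8: - | r0:Mul2,r1:4,r2:Add2,r3:2
c9: CDB Add1=6 | r0:Mul2,r1:4,r2:Add2,r3:2
c10: CDB Mul2=-8 | r0:-8,r1:4,r2:Add2,r3:2
c11: CDB Add2=8 | r0:-8,r1:4,r2:8,r3:2

STATUS = VALUE 8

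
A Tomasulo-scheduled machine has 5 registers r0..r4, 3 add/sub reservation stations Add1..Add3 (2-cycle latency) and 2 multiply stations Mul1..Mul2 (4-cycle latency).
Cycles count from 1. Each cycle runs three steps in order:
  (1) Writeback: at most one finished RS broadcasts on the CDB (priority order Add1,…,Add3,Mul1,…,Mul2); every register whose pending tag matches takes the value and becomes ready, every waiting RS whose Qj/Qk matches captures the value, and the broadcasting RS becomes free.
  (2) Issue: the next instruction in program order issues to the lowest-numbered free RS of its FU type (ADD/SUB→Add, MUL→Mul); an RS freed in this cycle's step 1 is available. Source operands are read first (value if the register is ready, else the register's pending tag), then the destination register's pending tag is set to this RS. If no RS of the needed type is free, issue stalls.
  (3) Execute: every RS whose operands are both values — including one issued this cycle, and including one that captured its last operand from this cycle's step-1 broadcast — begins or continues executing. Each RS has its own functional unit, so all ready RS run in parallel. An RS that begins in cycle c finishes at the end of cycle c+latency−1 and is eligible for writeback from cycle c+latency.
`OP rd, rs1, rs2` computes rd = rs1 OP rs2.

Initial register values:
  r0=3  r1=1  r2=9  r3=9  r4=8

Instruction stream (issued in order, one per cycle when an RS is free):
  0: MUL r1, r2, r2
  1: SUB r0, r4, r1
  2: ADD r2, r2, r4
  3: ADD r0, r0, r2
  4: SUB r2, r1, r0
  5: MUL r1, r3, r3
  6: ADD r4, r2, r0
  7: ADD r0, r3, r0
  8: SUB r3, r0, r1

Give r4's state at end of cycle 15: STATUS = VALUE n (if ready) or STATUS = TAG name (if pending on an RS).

c1: issue MUL r1<-Mul1 | r0:3,r1:Mul1,r2:9,r3:9,r4:8
c2: issue SUB r0<-Add1 | r0:Add1,r1:Mul1,r2:9,r3:9,r4:8
c3: issue ADD r2<-Add2 | r0:Add1,r1:Mul1,r2:Add2,r3:9,r4:8
c4: issue ADD r0<-Add3 | r0:Add3,r1:Mul1,r2:Add2,r3:9,r4:8
c5: CDB Add2=17; issue SUB r2<-Add2 | r0:Add3,r1:Mul1,r2:Add2,r3:9,r4:8
c6: CDB Mul1=81; issue MUL r1<-Mul1 | r0:Add3,r1:Mul1,r2:Add2,r3:9,r4:8
c7: stall | r0:Add3,r1:Mul1,r2:Add2,r3:9,r4:8
c8: CDB Add1=-73; issue ADD r4<-Add1 | r0:Add3,r1:Mul1,r2:Add2,r3:9,r4:Add1
c9: stall | r0:Add3,r1:Mul1,r2:Add2,r3:9,r4:Add1
c10: CDB Add3=-56; issue ADD r0<-Add3 | r0:Add3,r1:Mul1,r2:Add2,r3:9,r4:Add1
c11: CDB Mul1=81; stall | r0:Add3,r1:81,r2:Add2,r3:9,r4:Add1
c12: CDB Add2=137; issue SUB r3<-Add2 | r0:Add3,r1:81,r2:137,r3:Add2,r4:Add1
c13: CDB Add3=-47 | r0:-47,r1:81,r2:137,r3:Add2,r4:Add1
c14: CDB Add1=81 | r0:-47,r1:81,r2:137,r3:Add2,r4:81
c15: CDB Add2=-128 | r0:-47,r1:81,r2:137,r3:-128,r4:81

STATUS = VALUE 81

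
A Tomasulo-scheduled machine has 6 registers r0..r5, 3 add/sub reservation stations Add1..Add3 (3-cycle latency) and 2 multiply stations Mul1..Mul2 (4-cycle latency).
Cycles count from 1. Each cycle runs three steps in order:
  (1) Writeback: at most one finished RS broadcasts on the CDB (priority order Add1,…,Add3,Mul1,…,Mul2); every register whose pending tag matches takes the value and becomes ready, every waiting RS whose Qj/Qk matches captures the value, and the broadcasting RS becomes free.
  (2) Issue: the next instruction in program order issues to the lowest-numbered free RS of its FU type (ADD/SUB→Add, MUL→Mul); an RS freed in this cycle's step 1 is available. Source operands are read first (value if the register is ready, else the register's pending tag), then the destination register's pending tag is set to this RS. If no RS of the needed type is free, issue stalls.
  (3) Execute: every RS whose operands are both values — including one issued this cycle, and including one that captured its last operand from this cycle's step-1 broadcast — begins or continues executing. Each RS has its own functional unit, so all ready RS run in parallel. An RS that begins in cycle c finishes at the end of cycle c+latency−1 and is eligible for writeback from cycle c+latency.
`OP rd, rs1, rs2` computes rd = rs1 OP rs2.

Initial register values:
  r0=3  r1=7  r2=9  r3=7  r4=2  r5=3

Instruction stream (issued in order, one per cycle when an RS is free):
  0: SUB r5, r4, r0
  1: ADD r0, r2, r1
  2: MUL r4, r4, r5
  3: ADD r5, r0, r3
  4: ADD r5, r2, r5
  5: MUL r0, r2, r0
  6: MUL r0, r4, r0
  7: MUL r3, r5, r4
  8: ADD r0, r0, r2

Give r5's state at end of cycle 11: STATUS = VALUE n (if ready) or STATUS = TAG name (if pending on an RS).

STATUS = VALUE 32

  c1: issue SUB r5<-Add1  regs: r0:3,r1:7,r2:9,r3:7,r4:2,r5:Add1
  c2: issue ADD r0<-Add2  regs: r0:Add2,r1:7,r2:9,r3:7,r4:2,r5:Add1
  c3: issue MUL r4<-Mul1  regs: r0:Add2,r1:7,r2:9,r3:7,r4:Mul1,r5:Add1
  c4: CDB Add1=-1; issue ADD r5<-Add1  regs: r0:Add2,r1:7,r2:9,r3:7,r4:Mul1,r5:Add1
  c5: CDB Add2=16; issue ADD r5<-Add2  regs: r0:16,r1:7,r2:9,r3:7,r4:Mul1,r5:Add2
  c6: issue MUL r0<-Mul2  regs: r0:Mul2,r1:7,r2:9,r3:7,r4:Mul1,r5:Add2
  c7: stall  regs: r0:Mul2,r1:7,r2:9,r3:7,r4:Mul1,r5:Add2
  c8: CDB Add1=23; stall  regs: r0:Mul2,r1:7,r2:9,r3:7,r4:Mul1,r5:Add2
  c9: CDB Mul1=-2; issue MUL r0<-Mul1  regs: r0:Mul1,r1:7,r2:9,r3:7,r4:-2,r5:Add2
  c10: CDB Mul2=144; issue MUL r3<-Mul2  regs: r0:Mul1,r1:7,r2:9,r3:Mul2,r4:-2,r5:Add2
  c11: CDB Add2=32; issue ADD r0<-Add1  regs: r0:Add1,r1:7,r2:9,r3:Mul2,r4:-2,r5:32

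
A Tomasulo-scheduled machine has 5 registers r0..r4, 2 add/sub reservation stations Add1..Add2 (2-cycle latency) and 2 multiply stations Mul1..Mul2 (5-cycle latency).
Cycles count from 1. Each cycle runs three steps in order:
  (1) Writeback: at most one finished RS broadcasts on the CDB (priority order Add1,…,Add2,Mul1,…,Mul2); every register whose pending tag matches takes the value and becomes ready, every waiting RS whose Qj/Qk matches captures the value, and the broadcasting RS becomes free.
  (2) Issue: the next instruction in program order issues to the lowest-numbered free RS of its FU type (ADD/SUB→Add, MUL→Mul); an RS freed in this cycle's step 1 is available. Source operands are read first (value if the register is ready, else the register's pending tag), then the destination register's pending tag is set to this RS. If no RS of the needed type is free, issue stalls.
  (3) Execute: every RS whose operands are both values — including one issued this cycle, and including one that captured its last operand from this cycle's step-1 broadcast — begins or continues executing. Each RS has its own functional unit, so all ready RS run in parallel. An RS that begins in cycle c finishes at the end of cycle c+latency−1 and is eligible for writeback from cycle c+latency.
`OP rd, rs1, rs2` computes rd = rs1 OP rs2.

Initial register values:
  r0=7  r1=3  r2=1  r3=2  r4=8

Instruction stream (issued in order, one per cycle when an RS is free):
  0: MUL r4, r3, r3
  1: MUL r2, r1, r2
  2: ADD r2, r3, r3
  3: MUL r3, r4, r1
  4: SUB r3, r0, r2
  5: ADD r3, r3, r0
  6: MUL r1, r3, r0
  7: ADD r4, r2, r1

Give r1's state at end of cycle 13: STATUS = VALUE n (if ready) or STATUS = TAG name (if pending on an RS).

STATUS = TAG Mul2

cycle 1: issue MUL r4<-Mul1 // r0:7,r1:3,r2:1,r3:2,r4:Mul1
cycle 2: issue MUL r2<-Mul2 // r0:7,r1:3,r2:Mul2,r3:2,r4:Mul1
cycle 3: issue ADD r2<-Add1 // r0:7,r1:3,r2:Add1,r3:2,r4:Mul1
cycle 4: stall // r0:7,r1:3,r2:Add1,r3:2,r4:Mul1
cycle 5: CDB Add1=4; stall // r0:7,r1:3,r2:4,r3:2,r4:Mul1
cycle 6: CDB Mul1=4; issue MUL r3<-Mul1 // r0:7,r1:3,r2:4,r3:Mul1,r4:4
cycle 7: CDB Mul2=3; issue SUB r3<-Add1 // r0:7,r1:3,r2:4,r3:Add1,r4:4
cycle 8: issue ADD r3<-Add2 // r0:7,r1:3,r2:4,r3:Add2,r4:4
cycle 9: CDB Add1=3; issue MUL r1<-Mul2 // r0:7,r1:Mul2,r2:4,r3:Add2,r4:4
cycle 10: issue ADD r4<-Add1 // r0:7,r1:Mul2,r2:4,r3:Add2,r4:Add1
cycle 11: CDB Add2=10 // r0:7,r1:Mul2,r2:4,r3:10,r4:Add1
cycle 12: CDB Mul1=12 // r0:7,r1:Mul2,r2:4,r3:10,r4:Add1
cycle 13: - // r0:7,r1:Mul2,r2:4,r3:10,r4:Add1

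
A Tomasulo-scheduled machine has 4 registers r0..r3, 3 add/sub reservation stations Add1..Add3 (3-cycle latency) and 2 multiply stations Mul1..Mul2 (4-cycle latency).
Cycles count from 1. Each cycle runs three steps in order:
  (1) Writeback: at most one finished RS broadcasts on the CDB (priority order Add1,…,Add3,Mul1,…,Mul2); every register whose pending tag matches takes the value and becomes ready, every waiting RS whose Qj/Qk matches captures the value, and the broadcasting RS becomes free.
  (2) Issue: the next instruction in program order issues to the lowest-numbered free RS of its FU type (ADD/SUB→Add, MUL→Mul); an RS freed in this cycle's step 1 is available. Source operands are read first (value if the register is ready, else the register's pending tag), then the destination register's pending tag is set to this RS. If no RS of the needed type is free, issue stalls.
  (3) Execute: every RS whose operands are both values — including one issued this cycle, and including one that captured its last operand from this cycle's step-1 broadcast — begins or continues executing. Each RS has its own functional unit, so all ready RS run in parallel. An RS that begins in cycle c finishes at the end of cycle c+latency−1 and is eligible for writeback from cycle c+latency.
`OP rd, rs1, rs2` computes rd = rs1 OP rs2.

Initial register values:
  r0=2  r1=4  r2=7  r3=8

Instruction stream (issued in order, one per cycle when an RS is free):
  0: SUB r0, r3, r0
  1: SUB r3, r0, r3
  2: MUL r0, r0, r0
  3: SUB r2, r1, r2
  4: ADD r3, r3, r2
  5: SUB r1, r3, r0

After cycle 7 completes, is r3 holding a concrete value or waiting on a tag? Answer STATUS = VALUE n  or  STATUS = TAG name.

STATUS = TAG Add3

  c1: issue SUB r0<-Add1  regs: r0:Add1,r1:4,r2:7,r3:8
  c2: issue SUB r3<-Add2  regs: r0:Add1,r1:4,r2:7,r3:Add2
  c3: issue MUL r0<-Mul1  regs: r0:Mul1,r1:4,r2:7,r3:Add2
  c4: CDB Add1=6; issue SUB r2<-Add1  regs: r0:Mul1,r1:4,r2:Add1,r3:Add2
  c5: issue ADD r3<-Add3  regs: r0:Mul1,r1:4,r2:Add1,r3:Add3
  c6: stall  regs: r0:Mul1,r1:4,r2:Add1,r3:Add3
  c7: CDB Add1=-3; issue SUB r1<-Add1  regs: r0:Mul1,r1:Add1,r2:-3,r3:Add3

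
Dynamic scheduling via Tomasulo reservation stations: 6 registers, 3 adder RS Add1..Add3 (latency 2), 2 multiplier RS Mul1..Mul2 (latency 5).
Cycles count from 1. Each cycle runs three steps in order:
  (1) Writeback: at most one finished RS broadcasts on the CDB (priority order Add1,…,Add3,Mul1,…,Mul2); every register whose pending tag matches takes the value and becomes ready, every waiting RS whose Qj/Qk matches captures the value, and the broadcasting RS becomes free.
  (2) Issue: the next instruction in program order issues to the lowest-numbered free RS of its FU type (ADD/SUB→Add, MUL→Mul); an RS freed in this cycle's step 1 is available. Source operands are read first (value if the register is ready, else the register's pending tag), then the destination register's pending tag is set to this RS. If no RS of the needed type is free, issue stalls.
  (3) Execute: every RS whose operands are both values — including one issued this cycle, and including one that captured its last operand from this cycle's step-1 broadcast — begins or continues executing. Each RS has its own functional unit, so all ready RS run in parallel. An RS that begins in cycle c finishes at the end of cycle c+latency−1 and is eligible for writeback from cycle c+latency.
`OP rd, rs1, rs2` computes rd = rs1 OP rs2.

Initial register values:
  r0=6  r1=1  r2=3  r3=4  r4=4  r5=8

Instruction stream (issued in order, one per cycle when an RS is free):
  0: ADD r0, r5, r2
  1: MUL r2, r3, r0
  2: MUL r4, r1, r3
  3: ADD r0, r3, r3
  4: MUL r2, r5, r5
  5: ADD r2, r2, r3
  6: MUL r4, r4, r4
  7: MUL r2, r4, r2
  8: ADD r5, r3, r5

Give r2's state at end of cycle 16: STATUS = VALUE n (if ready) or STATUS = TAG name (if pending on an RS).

STATUS = TAG Mul1

cycle 1: issue ADD r0<-Add1 // r0:Add1,r1:1,r2:3,r3:4,r4:4,r5:8
cycle 2: issue MUL r2<-Mul1 // r0:Add1,r1:1,r2:Mul1,r3:4,r4:4,r5:8
cycle 3: CDB Add1=11; issue MUL r4<-Mul2 // r0:11,r1:1,r2:Mul1,r3:4,r4:Mul2,r5:8
cycle 4: issue ADD r0<-Add1 // r0:Add1,r1:1,r2:Mul1,r3:4,r4:Mul2,r5:8
cycle 5: stall // r0:Add1,r1:1,r2:Mul1,r3:4,r4:Mul2,r5:8
cycle 6: CDB Add1=8; stall // r0:8,r1:1,r2:Mul1,r3:4,r4:Mul2,r5:8
cycle 7: stall // r0:8,r1:1,r2:Mul1,r3:4,r4:Mul2,r5:8
cycle 8: CDB Mul1=44; issue MUL r2<-Mul1 // r0:8,r1:1,r2:Mul1,r3:4,r4:Mul2,r5:8
cycle 9: CDB Mul2=4; issue ADD r2<-Add1 // r0:8,r1:1,r2:Add1,r3:4,r4:4,r5:8
cycle 10: issue MUL r4<-Mul2 // r0:8,r1:1,r2:Add1,r3:4,r4:Mul2,r5:8
cycle 11: stall // r0:8,r1:1,r2:Add1,r3:4,r4:Mul2,r5:8
cycle 12: stall // r0:8,r1:1,r2:Add1,r3:4,r4:Mul2,r5:8
cycle 13: CDB Mul1=64; issue MUL r2<-Mul1 // r0:8,r1:1,r2:Mul1,r3:4,r4:Mul2,r5:8
cycle 14: issue ADD r5<-Add2 // r0:8,r1:1,r2:Mul1,r3:4,r4:Mul2,r5:Add2
cycle 15: CDB Add1=68 // r0:8,r1:1,r2:Mul1,r3:4,r4:Mul2,r5:Add2
cycle 16: CDB Add2=12 // r0:8,r1:1,r2:Mul1,r3:4,r4:Mul2,r5:12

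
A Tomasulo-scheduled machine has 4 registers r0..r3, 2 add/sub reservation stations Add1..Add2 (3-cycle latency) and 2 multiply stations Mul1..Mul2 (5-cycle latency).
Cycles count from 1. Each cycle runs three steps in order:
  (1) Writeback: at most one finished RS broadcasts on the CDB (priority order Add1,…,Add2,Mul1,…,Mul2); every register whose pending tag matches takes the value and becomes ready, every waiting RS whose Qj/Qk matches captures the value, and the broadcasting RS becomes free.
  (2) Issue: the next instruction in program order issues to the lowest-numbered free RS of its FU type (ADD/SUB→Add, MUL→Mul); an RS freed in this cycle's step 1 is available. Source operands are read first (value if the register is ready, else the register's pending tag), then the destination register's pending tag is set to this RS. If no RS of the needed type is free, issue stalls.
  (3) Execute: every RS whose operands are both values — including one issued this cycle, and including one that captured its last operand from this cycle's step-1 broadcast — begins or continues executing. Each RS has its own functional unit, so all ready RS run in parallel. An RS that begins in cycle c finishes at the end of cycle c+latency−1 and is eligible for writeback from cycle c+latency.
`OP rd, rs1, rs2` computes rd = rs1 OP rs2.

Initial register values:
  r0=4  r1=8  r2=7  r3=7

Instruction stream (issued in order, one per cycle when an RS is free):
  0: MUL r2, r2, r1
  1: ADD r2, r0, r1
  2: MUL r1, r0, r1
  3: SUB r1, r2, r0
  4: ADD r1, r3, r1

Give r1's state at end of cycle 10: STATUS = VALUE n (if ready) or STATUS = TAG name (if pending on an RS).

STATUS = TAG Add1

  c1: issue MUL r2<-Mul1  regs: r0:4,r1:8,r2:Mul1,r3:7
  c2: issue ADD r2<-Add1  regs: r0:4,r1:8,r2:Add1,r3:7
  c3: issue MUL r1<-Mul2  regs: r0:4,r1:Mul2,r2:Add1,r3:7
  c4: issue SUB r1<-Add2  regs: r0:4,r1:Add2,r2:Add1,r3:7
  c5: CDB Add1=12; issue ADD r1<-Add1  regs: r0:4,r1:Add1,r2:12,r3:7
  c6: CDB Mul1=56  regs: r0:4,r1:Add1,r2:12,r3:7
  c7: -  regs: r0:4,r1:Add1,r2:12,r3:7
  c8: CDB Add2=8  regs: r0:4,r1:Add1,r2:12,r3:7
  c9: CDB Mul2=32  regs: r0:4,r1:Add1,r2:12,r3:7
  c10: -  regs: r0:4,r1:Add1,r2:12,r3:7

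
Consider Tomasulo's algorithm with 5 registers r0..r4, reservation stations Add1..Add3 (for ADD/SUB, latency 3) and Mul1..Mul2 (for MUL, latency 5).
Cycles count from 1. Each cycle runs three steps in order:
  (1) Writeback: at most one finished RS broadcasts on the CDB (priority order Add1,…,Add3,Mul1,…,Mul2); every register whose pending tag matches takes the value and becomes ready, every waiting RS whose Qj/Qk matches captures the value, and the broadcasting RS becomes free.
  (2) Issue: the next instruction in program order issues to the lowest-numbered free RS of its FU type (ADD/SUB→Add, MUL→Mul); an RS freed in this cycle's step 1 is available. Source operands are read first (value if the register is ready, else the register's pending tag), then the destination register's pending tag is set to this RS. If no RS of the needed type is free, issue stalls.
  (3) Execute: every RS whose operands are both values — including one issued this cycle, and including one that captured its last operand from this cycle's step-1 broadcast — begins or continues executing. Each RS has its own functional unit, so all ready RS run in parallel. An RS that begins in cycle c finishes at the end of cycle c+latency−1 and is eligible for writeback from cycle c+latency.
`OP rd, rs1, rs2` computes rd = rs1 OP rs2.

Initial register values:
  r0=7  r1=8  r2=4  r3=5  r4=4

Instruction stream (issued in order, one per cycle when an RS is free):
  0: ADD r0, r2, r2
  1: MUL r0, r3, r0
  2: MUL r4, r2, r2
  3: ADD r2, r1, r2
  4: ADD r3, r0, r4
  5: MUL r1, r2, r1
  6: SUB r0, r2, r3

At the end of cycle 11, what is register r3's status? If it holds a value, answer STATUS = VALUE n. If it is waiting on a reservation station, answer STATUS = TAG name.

STATUS = TAG Add2

cycle 1: issue ADD r0<-Add1 // r0:Add1,r1:8,r2:4,r3:5,r4:4
cycle 2: issue MUL r0<-Mul1 // r0:Mul1,r1:8,r2:4,r3:5,r4:4
cycle 3: issue MUL r4<-Mul2 // r0:Mul1,r1:8,r2:4,r3:5,r4:Mul2
cycle 4: CDB Add1=8; issue ADD r2<-Add1 // r0:Mul1,r1:8,r2:Add1,r3:5,r4:Mul2
cycle 5: issue ADD r3<-Add2 // r0:Mul1,r1:8,r2:Add1,r3:Add2,r4:Mul2
cycle 6: stall // r0:Mul1,r1:8,r2:Add1,r3:Add2,r4:Mul2
cycle 7: CDB Add1=12; stall // r0:Mul1,r1:8,r2:12,r3:Add2,r4:Mul2
cycle 8: CDB Mul2=16; issue MUL r1<-Mul2 // r0:Mul1,r1:Mul2,r2:12,r3:Add2,r4:16
cycle 9: CDB Mul1=40; issue SUB r0<-Add1 // r0:Add1,r1:Mul2,r2:12,r3:Add2,r4:16
cycle 10: - // r0:Add1,r1:Mul2,r2:12,r3:Add2,r4:16
cycle 11: - // r0:Add1,r1:Mul2,r2:12,r3:Add2,r4:16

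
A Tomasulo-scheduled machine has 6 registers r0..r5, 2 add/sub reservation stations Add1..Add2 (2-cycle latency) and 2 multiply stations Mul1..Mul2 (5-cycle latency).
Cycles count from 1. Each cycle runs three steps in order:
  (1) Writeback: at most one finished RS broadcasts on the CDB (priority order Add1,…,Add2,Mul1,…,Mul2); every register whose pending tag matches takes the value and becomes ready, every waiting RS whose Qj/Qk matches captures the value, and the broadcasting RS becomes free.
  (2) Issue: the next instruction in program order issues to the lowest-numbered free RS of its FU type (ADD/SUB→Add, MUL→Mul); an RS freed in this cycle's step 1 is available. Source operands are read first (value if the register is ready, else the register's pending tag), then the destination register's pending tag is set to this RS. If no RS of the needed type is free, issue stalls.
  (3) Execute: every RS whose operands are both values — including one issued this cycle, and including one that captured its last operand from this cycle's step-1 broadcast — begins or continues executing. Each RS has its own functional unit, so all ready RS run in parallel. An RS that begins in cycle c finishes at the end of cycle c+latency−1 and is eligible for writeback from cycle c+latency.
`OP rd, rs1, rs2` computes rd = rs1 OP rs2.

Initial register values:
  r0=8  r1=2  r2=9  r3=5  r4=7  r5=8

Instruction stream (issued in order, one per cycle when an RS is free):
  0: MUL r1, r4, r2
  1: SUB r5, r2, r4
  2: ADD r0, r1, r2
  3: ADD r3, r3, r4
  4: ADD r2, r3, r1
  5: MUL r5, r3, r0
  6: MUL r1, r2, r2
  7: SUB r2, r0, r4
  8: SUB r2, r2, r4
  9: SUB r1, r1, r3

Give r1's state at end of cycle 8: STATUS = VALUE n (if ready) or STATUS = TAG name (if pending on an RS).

c1: issue MUL r1<-Mul1 | r0:8,r1:Mul1,r2:9,r3:5,r4:7,r5:8
c2: issue SUB r5<-Add1 | r0:8,r1:Mul1,r2:9,r3:5,r4:7,r5:Add1
c3: issue ADD r0<-Add2 | r0:Add2,r1:Mul1,r2:9,r3:5,r4:7,r5:Add1
c4: CDB Add1=2; issue ADD r3<-Add1 | r0:Add2,r1:Mul1,r2:9,r3:Add1,r4:7,r5:2
c5: stall | r0:Add2,r1:Mul1,r2:9,r3:Add1,r4:7,r5:2
c6: CDB Add1=12; issue ADD r2<-Add1 | r0:Add2,r1:Mul1,r2:Add1,r3:12,r4:7,r5:2
c7: CDB Mul1=63; issue MUL r5<-Mul1 | r0:Add2,r1:63,r2:Add1,r3:12,r4:7,r5:Mul1
c8: issue MUL r1<-Mul2 | r0:Add2,r1:Mul2,r2:Add1,r3:12,r4:7,r5:Mul1

STATUS = TAG Mul2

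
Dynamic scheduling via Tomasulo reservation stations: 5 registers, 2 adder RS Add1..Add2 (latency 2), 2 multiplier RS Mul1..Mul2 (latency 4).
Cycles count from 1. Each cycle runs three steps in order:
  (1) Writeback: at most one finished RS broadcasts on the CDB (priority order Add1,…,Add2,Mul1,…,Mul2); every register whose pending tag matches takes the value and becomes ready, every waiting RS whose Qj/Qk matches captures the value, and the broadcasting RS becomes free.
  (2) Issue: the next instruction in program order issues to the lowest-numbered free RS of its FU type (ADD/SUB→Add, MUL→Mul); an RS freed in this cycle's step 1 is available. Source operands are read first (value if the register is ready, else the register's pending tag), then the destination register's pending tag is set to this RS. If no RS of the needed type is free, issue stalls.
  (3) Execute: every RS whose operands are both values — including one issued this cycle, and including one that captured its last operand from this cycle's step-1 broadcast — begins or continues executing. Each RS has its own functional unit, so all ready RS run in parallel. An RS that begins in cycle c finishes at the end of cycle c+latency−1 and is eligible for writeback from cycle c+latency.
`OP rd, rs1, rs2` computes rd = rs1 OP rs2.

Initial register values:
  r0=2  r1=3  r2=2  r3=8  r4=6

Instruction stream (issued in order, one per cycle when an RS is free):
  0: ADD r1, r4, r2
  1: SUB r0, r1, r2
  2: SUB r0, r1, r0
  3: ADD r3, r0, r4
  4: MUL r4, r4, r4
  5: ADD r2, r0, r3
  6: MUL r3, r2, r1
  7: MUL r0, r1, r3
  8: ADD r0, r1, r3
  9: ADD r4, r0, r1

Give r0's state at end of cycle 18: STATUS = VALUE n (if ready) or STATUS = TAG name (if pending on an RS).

STATUS = VALUE 88

cycle 1: issue ADD r1<-Add1 // r0:2,r1:Add1,r2:2,r3:8,r4:6
cycle 2: issue SUB r0<-Add2 // r0:Add2,r1:Add1,r2:2,r3:8,r4:6
cycle 3: CDB Add1=8; issue SUB r0<-Add1 // r0:Add1,r1:8,r2:2,r3:8,r4:6
cycle 4: stall // r0:Add1,r1:8,r2:2,r3:8,r4:6
cycle 5: CDB Add2=6; issue ADD r3<-Add2 // r0:Add1,r1:8,r2:2,r3:Add2,r4:6
cycle 6: issue MUL r4<-Mul1 // r0:Add1,r1:8,r2:2,r3:Add2,r4:Mul1
cycle 7: CDB Add1=2; issue ADD r2<-Add1 // r0:2,r1:8,r2:Add1,r3:Add2,r4:Mul1
cycle 8: issue MUL r3<-Mul2 // r0:2,r1:8,r2:Add1,r3:Mul2,r4:Mul1
cycle 9: CDB Add2=8; stall // r0:2,r1:8,r2:Add1,r3:Mul2,r4:Mul1
cycle 10: CDB Mul1=36; issue MUL r0<-Mul1 // r0:Mul1,r1:8,r2:Add1,r3:Mul2,r4:36
cycle 11: CDB Add1=10; issue ADD r0<-Add1 // r0:Add1,r1:8,r2:10,r3:Mul2,r4:36
cycle 12: issue ADD r4<-Add2 // r0:Add1,r1:8,r2:10,r3:Mul2,r4:Add2
cycle 13: - // r0:Add1,r1:8,r2:10,r3:Mul2,r4:Add2
cycle 14: - // r0:Add1,r1:8,r2:10,r3:Mul2,r4:Add2
cycle 15: CDB Mul2=80 // r0:Add1,r1:8,r2:10,r3:80,r4:Add2
cycle 16: - // r0:Add1,r1:8,r2:10,r3:80,r4:Add2
cycle 17: CDB Add1=88 // r0:88,r1:8,r2:10,r3:80,r4:Add2
cycle 18: - // r0:88,r1:8,r2:10,r3:80,r4:Add2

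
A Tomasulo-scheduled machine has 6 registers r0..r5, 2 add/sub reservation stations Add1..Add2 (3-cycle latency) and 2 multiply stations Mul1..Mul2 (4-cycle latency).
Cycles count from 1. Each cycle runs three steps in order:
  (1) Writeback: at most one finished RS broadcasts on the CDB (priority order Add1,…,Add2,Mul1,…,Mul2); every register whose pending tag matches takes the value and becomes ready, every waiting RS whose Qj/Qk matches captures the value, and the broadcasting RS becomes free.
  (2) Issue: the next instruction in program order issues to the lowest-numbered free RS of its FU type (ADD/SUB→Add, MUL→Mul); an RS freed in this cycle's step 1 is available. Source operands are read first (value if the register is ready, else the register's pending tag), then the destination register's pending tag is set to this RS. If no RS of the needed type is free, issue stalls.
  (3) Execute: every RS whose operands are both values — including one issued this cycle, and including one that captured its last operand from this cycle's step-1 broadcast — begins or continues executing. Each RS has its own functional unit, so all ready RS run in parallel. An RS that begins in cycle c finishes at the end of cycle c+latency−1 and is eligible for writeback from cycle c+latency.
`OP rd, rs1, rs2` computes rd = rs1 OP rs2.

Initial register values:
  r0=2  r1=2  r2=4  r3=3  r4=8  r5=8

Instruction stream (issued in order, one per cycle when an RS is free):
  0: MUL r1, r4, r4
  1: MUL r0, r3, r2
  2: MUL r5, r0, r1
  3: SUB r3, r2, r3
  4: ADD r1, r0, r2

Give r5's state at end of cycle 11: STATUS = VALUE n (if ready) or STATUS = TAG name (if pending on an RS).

STATUS = VALUE 768

cycle 1: issue MUL r1<-Mul1 // r0:2,r1:Mul1,r2:4,r3:3,r4:8,r5:8
cycle 2: issue MUL r0<-Mul2 // r0:Mul2,r1:Mul1,r2:4,r3:3,r4:8,r5:8
cycle 3: stall // r0:Mul2,r1:Mul1,r2:4,r3:3,r4:8,r5:8
cycle 4: stall // r0:Mul2,r1:Mul1,r2:4,r3:3,r4:8,r5:8
cycle 5: CDB Mul1=64; issue MUL r5<-Mul1 // r0:Mul2,r1:64,r2:4,r3:3,r4:8,r5:Mul1
cycle 6: CDB Mul2=12; issue SUB r3<-Add1 // r0:12,r1:64,r2:4,r3:Add1,r4:8,r5:Mul1
cycle 7: issue ADD r1<-Add2 // r0:12,r1:Add2,r2:4,r3:Add1,r4:8,r5:Mul1
cycle 8: - // r0:12,r1:Add2,r2:4,r3:Add1,r4:8,r5:Mul1
cycle 9: CDB Add1=1 // r0:12,r1:Add2,r2:4,r3:1,r4:8,r5:Mul1
cycle 10: CDB Add2=16 // r0:12,r1:16,r2:4,r3:1,r4:8,r5:Mul1
cycle 11: CDB Mul1=768 // r0:12,r1:16,r2:4,r3:1,r4:8,r5:768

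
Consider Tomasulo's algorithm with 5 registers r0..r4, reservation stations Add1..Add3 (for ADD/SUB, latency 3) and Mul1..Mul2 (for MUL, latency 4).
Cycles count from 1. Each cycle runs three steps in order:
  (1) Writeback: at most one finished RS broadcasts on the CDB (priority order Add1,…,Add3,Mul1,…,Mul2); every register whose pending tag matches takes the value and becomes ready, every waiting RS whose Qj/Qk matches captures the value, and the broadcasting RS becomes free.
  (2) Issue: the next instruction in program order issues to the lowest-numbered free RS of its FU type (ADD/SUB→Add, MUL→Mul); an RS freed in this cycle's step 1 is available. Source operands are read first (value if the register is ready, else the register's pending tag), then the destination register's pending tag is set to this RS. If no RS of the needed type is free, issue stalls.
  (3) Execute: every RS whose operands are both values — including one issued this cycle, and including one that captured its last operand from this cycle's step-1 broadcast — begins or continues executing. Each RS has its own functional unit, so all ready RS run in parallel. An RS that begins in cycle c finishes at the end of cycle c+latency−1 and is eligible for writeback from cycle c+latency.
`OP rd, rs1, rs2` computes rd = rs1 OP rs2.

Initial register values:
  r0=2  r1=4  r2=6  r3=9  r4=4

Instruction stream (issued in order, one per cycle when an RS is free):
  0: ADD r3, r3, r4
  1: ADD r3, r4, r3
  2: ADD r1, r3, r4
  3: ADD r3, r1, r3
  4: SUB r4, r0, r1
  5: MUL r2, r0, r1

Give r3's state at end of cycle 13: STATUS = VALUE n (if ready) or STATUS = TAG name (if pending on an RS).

  c1: issue ADD r3<-Add1  regs: r0:2,r1:4,r2:6,r3:Add1,r4:4
  c2: issue ADD r3<-Add2  regs: r0:2,r1:4,r2:6,r3:Add2,r4:4
  c3: issue ADD r1<-Add3  regs: r0:2,r1:Add3,r2:6,r3:Add2,r4:4
  c4: CDB Add1=13; issue ADD r3<-Add1  regs: r0:2,r1:Add3,r2:6,r3:Add1,r4:4
  c5: stall  regs: r0:2,r1:Add3,r2:6,r3:Add1,r4:4
  c6: stall  regs: r0:2,r1:Add3,r2:6,r3:Add1,r4:4
  c7: CDB Add2=17; issue SUB r4<-Add2  regs: r0:2,r1:Add3,r2:6,r3:Add1,r4:Add2
  c8: issue MUL r2<-Mul1  regs: r0:2,r1:Add3,r2:Mul1,r3:Add1,r4:Add2
  c9: -  regs: r0:2,r1:Add3,r2:Mul1,r3:Add1,r4:Add2
  c10: CDB Add3=21  regs: r0:2,r1:21,r2:Mul1,r3:Add1,r4:Add2
  c11: -  regs: r0:2,r1:21,r2:Mul1,r3:Add1,r4:Add2
  c12: -  regs: r0:2,r1:21,r2:Mul1,r3:Add1,r4:Add2
  c13: CDB Add1=38  regs: r0:2,r1:21,r2:Mul1,r3:38,r4:Add2

STATUS = VALUE 38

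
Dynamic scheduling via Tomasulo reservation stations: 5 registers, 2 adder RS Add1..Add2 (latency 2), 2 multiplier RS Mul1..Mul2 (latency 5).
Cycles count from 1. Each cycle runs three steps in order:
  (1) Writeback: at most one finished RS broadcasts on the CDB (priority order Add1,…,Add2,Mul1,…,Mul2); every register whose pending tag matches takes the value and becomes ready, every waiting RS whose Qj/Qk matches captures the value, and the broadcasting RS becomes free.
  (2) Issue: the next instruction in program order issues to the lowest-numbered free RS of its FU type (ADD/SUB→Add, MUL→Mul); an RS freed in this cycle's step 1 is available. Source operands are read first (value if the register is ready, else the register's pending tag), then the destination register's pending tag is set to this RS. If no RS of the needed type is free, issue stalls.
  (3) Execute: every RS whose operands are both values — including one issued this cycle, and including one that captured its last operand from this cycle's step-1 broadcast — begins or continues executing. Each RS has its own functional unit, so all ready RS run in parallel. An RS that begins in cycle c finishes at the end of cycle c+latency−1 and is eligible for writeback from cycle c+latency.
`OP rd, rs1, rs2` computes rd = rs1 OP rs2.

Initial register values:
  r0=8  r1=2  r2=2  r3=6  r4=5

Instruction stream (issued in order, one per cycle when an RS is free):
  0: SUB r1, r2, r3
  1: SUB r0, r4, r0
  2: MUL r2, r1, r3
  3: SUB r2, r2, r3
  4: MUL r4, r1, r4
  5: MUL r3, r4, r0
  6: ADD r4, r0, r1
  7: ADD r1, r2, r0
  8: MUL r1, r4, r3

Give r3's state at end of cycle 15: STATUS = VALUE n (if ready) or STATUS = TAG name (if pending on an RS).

c1: issue SUB r1<-Add1 | r0:8,r1:Add1,r2:2,r3:6,r4:5
c2: issue SUB r0<-Add2 | r0:Add2,r1:Add1,r2:2,r3:6,r4:5
c3: CDB Add1=-4; issue MUL r2<-Mul1 | r0:Add2,r1:-4,r2:Mul1,r3:6,r4:5
c4: CDB Add2=-3; issue SUB r2<-Add1 | r0:-3,r1:-4,r2:Add1,r3:6,r4:5
c5: issue MUL r4<-Mul2 | r0:-3,r1:-4,r2:Add1,r3:6,r4:Mul2
c6: stall | r0:-3,r1:-4,r2:Add1,r3:6,r4:Mul2
c7: stall | r0:-3,r1:-4,r2:Add1,r3:6,r4:Mul2
c8: CDB Mul1=-24; issue MUL r3<-Mul1 | r0:-3,r1:-4,r2:Add1,r3:Mul1,r4:Mul2
c9: issue ADD r4<-Add2 | r0:-3,r1:-4,r2:Add1,r3:Mul1,r4:Add2
c10: CDB Add1=-30; issue ADD r1<-Add1 | r0:-3,r1:Add1,r2:-30,r3:Mul1,r4:Add2
c11: CDB Add2=-7; stall | r0:-3,r1:Add1,r2:-30,r3:Mul1,r4:-7
c12: CDB Add1=-33; stall | r0:-3,r1:-33,r2:-30,r3:Mul1,r4:-7
c13: CDB Mul2=-20; issue MUL r1<-Mul2 | r0:-3,r1:Mul2,r2:-30,r3:Mul1,r4:-7
c14: - | r0:-3,r1:Mul2,r2:-30,r3:Mul1,r4:-7
c15: - | r0:-3,r1:Mul2,r2:-30,r3:Mul1,r4:-7

STATUS = TAG Mul1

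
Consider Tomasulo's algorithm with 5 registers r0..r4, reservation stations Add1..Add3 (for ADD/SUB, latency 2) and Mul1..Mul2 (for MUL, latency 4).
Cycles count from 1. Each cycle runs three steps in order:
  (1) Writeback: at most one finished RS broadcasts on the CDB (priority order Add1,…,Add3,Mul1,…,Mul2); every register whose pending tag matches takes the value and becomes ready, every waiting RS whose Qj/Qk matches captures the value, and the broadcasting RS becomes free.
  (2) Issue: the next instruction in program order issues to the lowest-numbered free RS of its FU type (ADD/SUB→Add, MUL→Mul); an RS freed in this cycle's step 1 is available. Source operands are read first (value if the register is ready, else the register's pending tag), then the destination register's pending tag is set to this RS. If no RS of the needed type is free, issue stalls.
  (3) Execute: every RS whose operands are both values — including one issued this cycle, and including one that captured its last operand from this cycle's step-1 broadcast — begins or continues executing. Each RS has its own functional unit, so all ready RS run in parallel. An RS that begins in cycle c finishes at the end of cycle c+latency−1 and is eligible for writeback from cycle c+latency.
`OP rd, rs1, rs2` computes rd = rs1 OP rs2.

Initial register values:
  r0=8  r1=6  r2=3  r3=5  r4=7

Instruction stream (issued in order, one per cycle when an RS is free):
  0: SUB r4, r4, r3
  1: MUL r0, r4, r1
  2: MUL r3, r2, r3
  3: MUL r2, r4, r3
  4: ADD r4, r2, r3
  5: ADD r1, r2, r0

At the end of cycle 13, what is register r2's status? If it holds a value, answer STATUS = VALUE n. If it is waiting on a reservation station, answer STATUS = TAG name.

STATUS = VALUE 30

cycle 1: issue SUB r4<-Add1 // r0:8,r1:6,r2:3,r3:5,r4:Add1
cycle 2: issue MUL r0<-Mul1 // r0:Mul1,r1:6,r2:3,r3:5,r4:Add1
cycle 3: CDB Add1=2; issue MUL r3<-Mul2 // r0:Mul1,r1:6,r2:3,r3:Mul2,r4:2
cycle 4: stall // r0:Mul1,r1:6,r2:3,r3:Mul2,r4:2
cycle 5: stall // r0:Mul1,r1:6,r2:3,r3:Mul2,r4:2
cycle 6: stall // r0:Mul1,r1:6,r2:3,r3:Mul2,r4:2
cycle 7: CDB Mul1=12; issue MUL r2<-Mul1 // r0:12,r1:6,r2:Mul1,r3:Mul2,r4:2
cycle 8: CDB Mul2=15; issue ADD r4<-Add1 // r0:12,r1:6,r2:Mul1,r3:15,r4:Add1
cycle 9: issue ADD r1<-Add2 // r0:12,r1:Add2,r2:Mul1,r3:15,r4:Add1
cycle 10: - // r0:12,r1:Add2,r2:Mul1,r3:15,r4:Add1
cycle 11: - // r0:12,r1:Add2,r2:Mul1,r3:15,r4:Add1
cycle 12: CDB Mul1=30 // r0:12,r1:Add2,r2:30,r3:15,r4:Add1
cycle 13: - // r0:12,r1:Add2,r2:30,r3:15,r4:Add1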